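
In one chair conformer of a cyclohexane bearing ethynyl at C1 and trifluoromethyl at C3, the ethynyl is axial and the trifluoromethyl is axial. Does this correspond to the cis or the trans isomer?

cis

C1 and C3 have the same parity, so their axial bonds point in the same direction.
With same-parity carbons, two substituents on the same face are both axial or both equatorial; opposite faces give one of each.
Here the groups are axial/axial → same face → cis.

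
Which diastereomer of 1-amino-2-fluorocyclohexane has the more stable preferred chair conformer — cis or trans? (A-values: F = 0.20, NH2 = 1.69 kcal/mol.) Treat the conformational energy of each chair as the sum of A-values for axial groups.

At 1,2 positions (parity opposite): cis → (a,e or e,a); trans → (e,e or a,a).
Best chair for cis: E = 0.20 kcal/mol; best chair for trans: E = 0.00 kcal/mol.
The trans isomer is lower by 0.20 kcal/mol.

trans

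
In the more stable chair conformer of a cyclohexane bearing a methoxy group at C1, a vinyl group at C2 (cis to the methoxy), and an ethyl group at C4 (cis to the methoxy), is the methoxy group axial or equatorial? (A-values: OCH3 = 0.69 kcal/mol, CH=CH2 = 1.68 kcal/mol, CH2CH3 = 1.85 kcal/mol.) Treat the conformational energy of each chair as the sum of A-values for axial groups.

axial

Chair I (methoxy axial, vinyl equatorial, ethyl equatorial): E = 0.69 kcal/mol.
Chair II (methoxy equatorial, vinyl axial, ethyl axial): E = 3.53 kcal/mol.
Chair I is the more stable (lower-energy) conformer, and in that chair the methoxy group is axial.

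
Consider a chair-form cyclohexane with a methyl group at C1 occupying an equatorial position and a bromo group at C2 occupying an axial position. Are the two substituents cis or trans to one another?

cis

C1 and C2 have opposite parity, so their axial bonds point in opposite directions.
With opposite-parity carbons, two substituents on the same face are one axial and one equatorial; opposite faces give both axial or both equatorial.
Here the groups are equatorial/axial → same face → cis.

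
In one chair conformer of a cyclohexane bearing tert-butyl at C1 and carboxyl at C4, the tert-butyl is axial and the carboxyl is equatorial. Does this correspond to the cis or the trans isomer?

cis

C1 and C4 have opposite parity, so their axial bonds point in opposite directions.
With opposite-parity carbons, two substituents on the same face are one axial and one equatorial; opposite faces give both axial or both equatorial.
Here the groups are axial/equatorial → same face → cis.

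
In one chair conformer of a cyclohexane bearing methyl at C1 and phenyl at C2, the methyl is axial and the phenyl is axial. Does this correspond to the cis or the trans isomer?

trans

C1 and C2 have opposite parity, so their axial bonds point in opposite directions.
With opposite-parity carbons, two substituents on the same face are one axial and one equatorial; opposite faces give both axial or both equatorial.
Here the groups are axial/axial → opposite face → trans.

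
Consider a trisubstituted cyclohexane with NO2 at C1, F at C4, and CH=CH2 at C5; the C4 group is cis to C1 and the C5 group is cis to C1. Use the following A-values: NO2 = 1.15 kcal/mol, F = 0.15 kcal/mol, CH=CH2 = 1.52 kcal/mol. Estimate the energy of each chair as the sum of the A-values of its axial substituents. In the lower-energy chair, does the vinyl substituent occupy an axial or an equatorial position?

Chair I (nitro axial, fluoro equatorial, vinyl axial): E = 2.67 kcal/mol.
Chair II (nitro equatorial, fluoro axial, vinyl equatorial): E = 0.15 kcal/mol.
Chair II is the more stable (lower-energy) conformer, and in that chair the vinyl group is equatorial.

equatorial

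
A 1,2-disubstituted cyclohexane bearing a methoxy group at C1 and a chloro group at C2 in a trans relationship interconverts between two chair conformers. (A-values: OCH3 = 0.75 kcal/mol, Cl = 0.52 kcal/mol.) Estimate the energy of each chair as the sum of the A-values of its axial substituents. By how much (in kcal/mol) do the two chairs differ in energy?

1.27 kcal/mol

C1 and C2 have opposite parity, so for the trans isomer the two substituents are e,e in one chair and a,a in the other.
Chair I (methoxy axial, chloro axial): E = 1.27 kcal/mol.
Chair II (methoxy equatorial, chloro equatorial): E = 0.00 kcal/mol.
ΔE = 1.27 − 0.00 = 1.27 kcal/mol; chair II is more stable.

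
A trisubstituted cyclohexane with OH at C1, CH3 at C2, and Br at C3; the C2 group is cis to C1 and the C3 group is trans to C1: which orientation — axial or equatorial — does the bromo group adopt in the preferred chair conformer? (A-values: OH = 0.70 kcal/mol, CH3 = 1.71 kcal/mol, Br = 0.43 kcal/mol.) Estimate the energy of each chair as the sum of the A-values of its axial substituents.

Chair I (hydroxyl axial, methyl equatorial, bromo equatorial): E = 0.70 kcal/mol.
Chair II (hydroxyl equatorial, methyl axial, bromo axial): E = 2.14 kcal/mol.
Chair I is the more stable (lower-energy) conformer, and in that chair the bromo group is equatorial.

equatorial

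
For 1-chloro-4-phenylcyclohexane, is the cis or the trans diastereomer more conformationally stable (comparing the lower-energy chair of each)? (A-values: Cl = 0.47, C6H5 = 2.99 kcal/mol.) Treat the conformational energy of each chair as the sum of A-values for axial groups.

trans

At 1,4 positions (parity opposite): cis → (a,e or e,a); trans → (e,e or a,a).
Best chair for cis: E = 0.47 kcal/mol; best chair for trans: E = 0.00 kcal/mol.
The trans isomer is lower by 0.47 kcal/mol.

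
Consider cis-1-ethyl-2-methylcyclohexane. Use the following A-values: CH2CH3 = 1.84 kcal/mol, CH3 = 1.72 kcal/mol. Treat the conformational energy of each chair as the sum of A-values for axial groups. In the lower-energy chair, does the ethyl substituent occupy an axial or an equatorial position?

C1 and C2 have opposite parity, so for the cis isomer the two substituents are one axial and one equatorial in each chair.
Chair I (ethyl axial, methyl equatorial): E = 1.84 kcal/mol.
Chair II (ethyl equatorial, methyl axial): E = 1.72 kcal/mol.
Chair II is the more stable (lower-energy) conformer, and in that chair the ethyl group is equatorial.

equatorial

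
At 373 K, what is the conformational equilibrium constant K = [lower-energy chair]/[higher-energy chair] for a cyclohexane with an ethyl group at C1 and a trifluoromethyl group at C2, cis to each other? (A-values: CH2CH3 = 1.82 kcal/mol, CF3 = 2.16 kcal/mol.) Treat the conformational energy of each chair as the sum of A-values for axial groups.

C1 and C2 have opposite parity, so for the cis isomer the two substituents are one axial and one equatorial in each chair.
Chair I (ethyl axial, trifluoromethyl equatorial): E = 1.82 kcal/mol; chair II (ethyl equatorial, trifluoromethyl axial): E = 2.16 kcal/mol.
ΔG = 0.34 kcal/mol between the two chairs.
K = exp(ΔG/RT) with R = 1.987×10⁻³ kcal mol⁻¹ K⁻¹ and T = 373 K gives K ≈ 1.58.

K ≈ 1.58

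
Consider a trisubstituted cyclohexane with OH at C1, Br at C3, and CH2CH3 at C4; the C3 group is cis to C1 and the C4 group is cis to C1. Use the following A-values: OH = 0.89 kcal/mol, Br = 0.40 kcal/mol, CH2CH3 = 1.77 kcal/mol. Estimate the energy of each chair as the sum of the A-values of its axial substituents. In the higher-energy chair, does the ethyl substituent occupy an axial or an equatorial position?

Chair I (hydroxyl axial, bromo axial, ethyl equatorial): E = 1.29 kcal/mol.
Chair II (hydroxyl equatorial, bromo equatorial, ethyl axial): E = 1.77 kcal/mol.
Chair II is the less stable (higher-energy) conformer, and in that chair the ethyl group is axial.

axial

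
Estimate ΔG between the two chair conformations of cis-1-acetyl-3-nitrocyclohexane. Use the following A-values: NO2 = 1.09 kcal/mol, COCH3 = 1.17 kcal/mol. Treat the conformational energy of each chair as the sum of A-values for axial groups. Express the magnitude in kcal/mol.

2.26 kcal/mol

C1 and C3 have the same parity, so for the cis isomer the two substituents are e,e in one chair and a,a in the other.
Chair I (nitro axial, acetyl axial): E = 2.26 kcal/mol.
Chair II (nitro equatorial, acetyl equatorial): E = 0.00 kcal/mol.
ΔE = 2.26 − 0.00 = 2.26 kcal/mol; chair II is more stable.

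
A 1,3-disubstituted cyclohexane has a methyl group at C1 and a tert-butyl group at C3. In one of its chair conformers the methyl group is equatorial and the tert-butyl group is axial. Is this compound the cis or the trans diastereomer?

trans

C1 and C3 have the same parity, so their axial bonds point in the same direction.
With same-parity carbons, two substituents on the same face are both axial or both equatorial; opposite faces give one of each.
Here the groups are equatorial/axial → opposite face → trans.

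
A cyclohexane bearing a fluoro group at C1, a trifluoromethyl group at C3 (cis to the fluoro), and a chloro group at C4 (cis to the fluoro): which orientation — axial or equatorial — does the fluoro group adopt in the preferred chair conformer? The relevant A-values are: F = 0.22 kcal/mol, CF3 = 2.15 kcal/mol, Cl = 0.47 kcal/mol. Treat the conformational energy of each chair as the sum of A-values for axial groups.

Chair I (fluoro axial, trifluoromethyl axial, chloro equatorial): E = 2.37 kcal/mol.
Chair II (fluoro equatorial, trifluoromethyl equatorial, chloro axial): E = 0.47 kcal/mol.
Chair II is the more stable (lower-energy) conformer, and in that chair the fluoro group is equatorial.

equatorial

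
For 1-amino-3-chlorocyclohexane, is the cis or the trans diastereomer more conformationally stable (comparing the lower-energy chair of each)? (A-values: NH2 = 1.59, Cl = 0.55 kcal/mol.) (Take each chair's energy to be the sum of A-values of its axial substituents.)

At 1,3 positions (parity same): cis → (e,e or a,a); trans → (a,e or e,a).
Best chair for cis: E = 0.00 kcal/mol; best chair for trans: E = 0.55 kcal/mol.
The cis isomer is lower by 0.55 kcal/mol.

cis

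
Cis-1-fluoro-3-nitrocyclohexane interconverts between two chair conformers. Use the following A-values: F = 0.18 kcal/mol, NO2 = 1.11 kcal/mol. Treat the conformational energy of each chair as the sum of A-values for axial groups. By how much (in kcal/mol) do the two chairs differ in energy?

1.29 kcal/mol

C1 and C3 have the same parity, so for the cis isomer the two substituents are e,e in one chair and a,a in the other.
Chair I (fluoro axial, nitro axial): E = 1.29 kcal/mol.
Chair II (fluoro equatorial, nitro equatorial): E = 0.00 kcal/mol.
ΔE = 1.29 − 0.00 = 1.29 kcal/mol; chair II is more stable.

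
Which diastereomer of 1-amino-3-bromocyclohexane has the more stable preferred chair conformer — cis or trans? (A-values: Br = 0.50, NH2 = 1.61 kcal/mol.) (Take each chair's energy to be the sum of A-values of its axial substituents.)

At 1,3 positions (parity same): cis → (e,e or a,a); trans → (a,e or e,a).
Best chair for cis: E = 0.00 kcal/mol; best chair for trans: E = 0.50 kcal/mol.
The cis isomer is lower by 0.50 kcal/mol.

cis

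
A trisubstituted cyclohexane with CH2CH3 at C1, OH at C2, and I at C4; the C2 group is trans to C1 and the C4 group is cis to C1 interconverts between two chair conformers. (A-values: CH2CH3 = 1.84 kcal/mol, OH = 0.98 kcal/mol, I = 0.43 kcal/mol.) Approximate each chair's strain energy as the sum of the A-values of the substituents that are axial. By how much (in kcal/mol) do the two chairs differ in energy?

Chair I (ethyl axial, hydroxyl axial, iodo equatorial): E = 2.82 kcal/mol.
Chair II (ethyl equatorial, hydroxyl equatorial, iodo axial): E = 0.43 kcal/mol.
ΔE = 2.82 − 0.43 = 2.39 kcal/mol; chair II is more stable.

2.39 kcal/mol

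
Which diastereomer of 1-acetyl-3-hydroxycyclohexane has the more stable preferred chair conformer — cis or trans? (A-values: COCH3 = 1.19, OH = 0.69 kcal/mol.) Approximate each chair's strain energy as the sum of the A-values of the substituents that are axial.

cis

At 1,3 positions (parity same): cis → (e,e or a,a); trans → (a,e or e,a).
Best chair for cis: E = 0.00 kcal/mol; best chair for trans: E = 0.69 kcal/mol.
The cis isomer is lower by 0.69 kcal/mol.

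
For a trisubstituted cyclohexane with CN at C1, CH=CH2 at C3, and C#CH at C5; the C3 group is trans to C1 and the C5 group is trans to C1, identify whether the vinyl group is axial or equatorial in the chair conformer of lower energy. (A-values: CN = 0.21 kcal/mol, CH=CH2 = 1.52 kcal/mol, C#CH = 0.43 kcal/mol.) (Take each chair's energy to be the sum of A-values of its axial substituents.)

Chair I (cyano axial, vinyl equatorial, ethynyl equatorial): E = 0.21 kcal/mol.
Chair II (cyano equatorial, vinyl axial, ethynyl axial): E = 1.95 kcal/mol.
Chair I is the more stable (lower-energy) conformer, and in that chair the vinyl group is equatorial.

equatorial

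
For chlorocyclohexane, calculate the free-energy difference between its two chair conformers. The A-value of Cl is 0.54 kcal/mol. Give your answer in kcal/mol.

0.54 kcal/mol

A monosubstituted cyclohexane has one chair with the chloro group axial (E = A = 0.54 kcal/mol) and one with it equatorial (E = 0).
ΔE = 0.54 − 0 = 0.54 kcal/mol.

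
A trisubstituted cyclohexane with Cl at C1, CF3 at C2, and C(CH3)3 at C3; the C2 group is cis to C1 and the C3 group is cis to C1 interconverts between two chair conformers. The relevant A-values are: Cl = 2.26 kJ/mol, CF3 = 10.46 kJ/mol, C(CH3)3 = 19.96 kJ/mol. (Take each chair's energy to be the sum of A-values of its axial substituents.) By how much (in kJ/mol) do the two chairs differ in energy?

Chair I (chloro axial, trifluoromethyl equatorial, tert-butyl axial): E = 22.22 kJ/mol.
Chair II (chloro equatorial, trifluoromethyl axial, tert-butyl equatorial): E = 10.46 kJ/mol.
ΔE = 22.22 − 10.46 = 11.76 kJ/mol; chair II is more stable.

11.76 kJ/mol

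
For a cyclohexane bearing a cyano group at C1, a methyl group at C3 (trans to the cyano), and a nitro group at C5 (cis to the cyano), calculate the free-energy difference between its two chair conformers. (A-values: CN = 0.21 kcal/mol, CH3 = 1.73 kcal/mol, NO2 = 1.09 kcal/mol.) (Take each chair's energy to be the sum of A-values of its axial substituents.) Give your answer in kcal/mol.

Chair I (cyano axial, methyl equatorial, nitro axial): E = 1.30 kcal/mol.
Chair II (cyano equatorial, methyl axial, nitro equatorial): E = 1.73 kcal/mol.
ΔE = 1.73 − 1.30 = 0.43 kcal/mol; chair I is more stable.

0.43 kcal/mol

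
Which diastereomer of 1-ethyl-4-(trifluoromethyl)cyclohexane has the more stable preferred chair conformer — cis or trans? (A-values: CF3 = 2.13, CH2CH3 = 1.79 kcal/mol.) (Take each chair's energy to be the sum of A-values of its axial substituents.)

At 1,4 positions (parity opposite): cis → (a,e or e,a); trans → (e,e or a,a).
Best chair for cis: E = 1.79 kcal/mol; best chair for trans: E = 0.00 kcal/mol.
The trans isomer is lower by 1.79 kcal/mol.

trans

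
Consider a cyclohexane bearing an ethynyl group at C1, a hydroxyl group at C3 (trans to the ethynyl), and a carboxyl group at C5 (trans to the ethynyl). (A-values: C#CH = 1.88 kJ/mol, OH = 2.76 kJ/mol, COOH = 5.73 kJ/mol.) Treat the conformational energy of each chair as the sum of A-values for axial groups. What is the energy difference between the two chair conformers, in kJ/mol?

Chair I (ethynyl axial, hydroxyl equatorial, carboxyl equatorial): E = 1.88 kJ/mol.
Chair II (ethynyl equatorial, hydroxyl axial, carboxyl axial): E = 8.49 kJ/mol.
ΔE = 8.49 − 1.88 = 6.61 kJ/mol; chair I is more stable.

6.61 kJ/mol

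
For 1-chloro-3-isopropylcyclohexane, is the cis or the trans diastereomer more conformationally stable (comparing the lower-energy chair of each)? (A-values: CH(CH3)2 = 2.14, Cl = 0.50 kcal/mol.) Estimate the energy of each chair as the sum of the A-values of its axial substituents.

cis

At 1,3 positions (parity same): cis → (e,e or a,a); trans → (a,e or e,a).
Best chair for cis: E = 0.00 kcal/mol; best chair for trans: E = 0.50 kcal/mol.
The cis isomer is lower by 0.50 kcal/mol.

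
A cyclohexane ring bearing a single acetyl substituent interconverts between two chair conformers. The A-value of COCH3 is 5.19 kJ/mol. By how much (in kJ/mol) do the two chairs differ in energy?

A monosubstituted cyclohexane has one chair with the acetyl group axial (E = A = 5.19 kJ/mol) and one with it equatorial (E = 0).
ΔE = 5.19 − 0 = 5.19 kJ/mol.

5.19 kJ/mol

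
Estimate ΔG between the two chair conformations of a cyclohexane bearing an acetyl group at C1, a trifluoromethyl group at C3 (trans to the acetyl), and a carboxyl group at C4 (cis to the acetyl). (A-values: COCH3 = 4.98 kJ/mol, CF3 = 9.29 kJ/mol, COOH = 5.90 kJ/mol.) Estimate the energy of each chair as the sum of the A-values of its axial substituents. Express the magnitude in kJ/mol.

10.21 kJ/mol

Chair I (acetyl axial, trifluoromethyl equatorial, carboxyl equatorial): E = 4.98 kJ/mol.
Chair II (acetyl equatorial, trifluoromethyl axial, carboxyl axial): E = 15.19 kJ/mol.
ΔE = 15.19 − 4.98 = 10.21 kJ/mol; chair I is more stable.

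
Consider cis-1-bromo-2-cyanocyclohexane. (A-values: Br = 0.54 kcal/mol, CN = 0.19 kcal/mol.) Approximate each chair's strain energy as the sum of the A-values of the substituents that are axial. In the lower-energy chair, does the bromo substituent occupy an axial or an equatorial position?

C1 and C2 have opposite parity, so for the cis isomer the two substituents are one axial and one equatorial in each chair.
Chair I (bromo axial, cyano equatorial): E = 0.54 kcal/mol.
Chair II (bromo equatorial, cyano axial): E = 0.19 kcal/mol.
Chair II is the more stable (lower-energy) conformer, and in that chair the bromo group is equatorial.

equatorial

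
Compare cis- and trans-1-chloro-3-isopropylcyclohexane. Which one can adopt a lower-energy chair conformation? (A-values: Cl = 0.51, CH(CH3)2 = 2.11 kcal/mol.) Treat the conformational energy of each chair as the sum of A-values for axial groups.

cis

At 1,3 positions (parity same): cis → (e,e or a,a); trans → (a,e or e,a).
Best chair for cis: E = 0.00 kcal/mol; best chair for trans: E = 0.51 kcal/mol.
The cis isomer is lower by 0.51 kcal/mol.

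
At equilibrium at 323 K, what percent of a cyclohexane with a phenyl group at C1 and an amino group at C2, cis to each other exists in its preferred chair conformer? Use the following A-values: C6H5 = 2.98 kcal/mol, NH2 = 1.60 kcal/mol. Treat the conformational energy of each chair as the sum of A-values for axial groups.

C1 and C2 have opposite parity, so for the cis isomer the two substituents are one axial and one equatorial in each chair.
Chair I (phenyl axial, amino equatorial): E = 2.98 kcal/mol; chair II (phenyl equatorial, amino axial): E = 1.60 kcal/mol.
ΔG = 1.38 kcal/mol between the two chairs.
K = exp(ΔG/RT) with R = 1.987×10⁻³ kcal mol⁻¹ K⁻¹ and T = 323 K gives K ≈ 8.59.
Fraction in the lower-energy chair = K/(K+1) = 89.6%.

89.6%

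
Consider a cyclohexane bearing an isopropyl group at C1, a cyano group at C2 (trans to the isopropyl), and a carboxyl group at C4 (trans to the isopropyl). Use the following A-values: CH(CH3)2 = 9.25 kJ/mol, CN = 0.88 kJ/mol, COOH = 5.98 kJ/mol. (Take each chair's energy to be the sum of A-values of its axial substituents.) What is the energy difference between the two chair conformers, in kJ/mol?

16.11 kJ/mol

Chair I (isopropyl axial, cyano axial, carboxyl axial): E = 16.11 kJ/mol.
Chair II (isopropyl equatorial, cyano equatorial, carboxyl equatorial): E = 0.00 kJ/mol.
ΔE = 16.11 − 0.00 = 16.11 kJ/mol; chair II is more stable.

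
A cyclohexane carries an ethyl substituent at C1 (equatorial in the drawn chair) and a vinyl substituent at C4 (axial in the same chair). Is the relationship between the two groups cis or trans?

cis

C1 and C4 have opposite parity, so their axial bonds point in opposite directions.
With opposite-parity carbons, two substituents on the same face are one axial and one equatorial; opposite faces give both axial or both equatorial.
Here the groups are equatorial/axial → same face → cis.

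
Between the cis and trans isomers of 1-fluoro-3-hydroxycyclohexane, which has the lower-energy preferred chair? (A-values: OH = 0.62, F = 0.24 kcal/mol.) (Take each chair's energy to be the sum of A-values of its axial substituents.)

cis

At 1,3 positions (parity same): cis → (e,e or a,a); trans → (a,e or e,a).
Best chair for cis: E = 0.00 kcal/mol; best chair for trans: E = 0.24 kcal/mol.
The cis isomer is lower by 0.24 kcal/mol.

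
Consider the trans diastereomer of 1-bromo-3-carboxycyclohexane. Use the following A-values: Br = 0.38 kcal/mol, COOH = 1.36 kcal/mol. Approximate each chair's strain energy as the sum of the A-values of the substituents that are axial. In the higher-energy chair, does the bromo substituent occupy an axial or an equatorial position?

equatorial

C1 and C3 have the same parity, so for the trans isomer the two substituents are one axial and one equatorial in each chair.
Chair I (bromo axial, carboxyl equatorial): E = 0.38 kcal/mol.
Chair II (bromo equatorial, carboxyl axial): E = 1.36 kcal/mol.
Chair II is the less stable (higher-energy) conformer, and in that chair the bromo group is equatorial.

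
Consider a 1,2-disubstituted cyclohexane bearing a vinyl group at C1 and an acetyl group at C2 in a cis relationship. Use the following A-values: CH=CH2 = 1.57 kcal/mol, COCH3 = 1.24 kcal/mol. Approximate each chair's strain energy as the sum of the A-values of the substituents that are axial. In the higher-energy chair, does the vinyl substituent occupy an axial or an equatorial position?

C1 and C2 have opposite parity, so for the cis isomer the two substituents are one axial and one equatorial in each chair.
Chair I (vinyl axial, acetyl equatorial): E = 1.57 kcal/mol.
Chair II (vinyl equatorial, acetyl axial): E = 1.24 kcal/mol.
Chair I is the less stable (higher-energy) conformer, and in that chair the vinyl group is axial.

axial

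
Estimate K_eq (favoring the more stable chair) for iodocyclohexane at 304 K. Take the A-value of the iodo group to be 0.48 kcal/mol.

K ≈ 2.21

One chair has the iodo group axial (E = 0.48 kcal/mol) and the other has it equatorial (E = 0).
ΔG = 0.48 kcal/mol between the two chairs.
K = exp(ΔG/RT) with R = 1.987×10⁻³ kcal mol⁻¹ K⁻¹ and T = 304 K gives K ≈ 2.21.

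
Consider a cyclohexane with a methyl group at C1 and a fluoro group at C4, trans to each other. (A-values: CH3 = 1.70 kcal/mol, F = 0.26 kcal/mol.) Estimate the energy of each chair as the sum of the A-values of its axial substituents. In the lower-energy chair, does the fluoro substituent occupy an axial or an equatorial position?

equatorial

C1 and C4 have opposite parity, so for the trans isomer the two substituents are e,e in one chair and a,a in the other.
Chair I (methyl axial, fluoro axial): E = 1.96 kcal/mol.
Chair II (methyl equatorial, fluoro equatorial): E = 0.00 kcal/mol.
Chair II is the more stable (lower-energy) conformer, and in that chair the fluoro group is equatorial.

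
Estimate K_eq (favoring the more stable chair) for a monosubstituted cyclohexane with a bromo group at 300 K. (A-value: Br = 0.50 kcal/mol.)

K ≈ 2.31

One chair has the bromo group axial (E = 0.50 kcal/mol) and the other has it equatorial (E = 0).
ΔG = 0.50 kcal/mol between the two chairs.
K = exp(ΔG/RT) with R = 1.987×10⁻³ kcal mol⁻¹ K⁻¹ and T = 300 K gives K ≈ 2.31.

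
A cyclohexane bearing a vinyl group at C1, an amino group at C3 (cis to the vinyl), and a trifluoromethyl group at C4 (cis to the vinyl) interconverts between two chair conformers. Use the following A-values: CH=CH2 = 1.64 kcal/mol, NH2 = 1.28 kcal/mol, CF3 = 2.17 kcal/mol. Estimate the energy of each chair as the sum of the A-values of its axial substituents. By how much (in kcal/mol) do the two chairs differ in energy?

Chair I (vinyl axial, amino axial, trifluoromethyl equatorial): E = 2.92 kcal/mol.
Chair II (vinyl equatorial, amino equatorial, trifluoromethyl axial): E = 2.17 kcal/mol.
ΔE = 2.92 − 2.17 = 0.75 kcal/mol; chair II is more stable.

0.75 kcal/mol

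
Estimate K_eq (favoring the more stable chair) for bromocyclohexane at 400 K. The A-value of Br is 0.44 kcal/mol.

One chair has the bromo group axial (E = 0.44 kcal/mol) and the other has it equatorial (E = 0).
ΔG = 0.44 kcal/mol between the two chairs.
K = exp(ΔG/RT) with R = 1.987×10⁻³ kcal mol⁻¹ K⁻¹ and T = 400 K gives K ≈ 1.74.

K ≈ 1.74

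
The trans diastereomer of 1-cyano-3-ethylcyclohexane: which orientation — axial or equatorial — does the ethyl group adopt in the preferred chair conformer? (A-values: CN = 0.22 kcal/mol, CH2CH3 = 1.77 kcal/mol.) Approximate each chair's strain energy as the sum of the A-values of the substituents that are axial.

C1 and C3 have the same parity, so for the trans isomer the two substituents are one axial and one equatorial in each chair.
Chair I (cyano axial, ethyl equatorial): E = 0.22 kcal/mol.
Chair II (cyano equatorial, ethyl axial): E = 1.77 kcal/mol.
Chair I is the more stable (lower-energy) conformer, and in that chair the ethyl group is equatorial.

equatorial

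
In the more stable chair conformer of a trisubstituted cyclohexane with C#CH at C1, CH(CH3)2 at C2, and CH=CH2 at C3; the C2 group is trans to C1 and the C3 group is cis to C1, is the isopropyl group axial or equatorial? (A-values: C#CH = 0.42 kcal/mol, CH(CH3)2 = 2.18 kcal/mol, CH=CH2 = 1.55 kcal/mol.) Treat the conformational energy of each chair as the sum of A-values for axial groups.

equatorial

Chair I (ethynyl axial, isopropyl axial, vinyl axial): E = 4.15 kcal/mol.
Chair II (ethynyl equatorial, isopropyl equatorial, vinyl equatorial): E = 0.00 kcal/mol.
Chair II is the more stable (lower-energy) conformer, and in that chair the isopropyl group is equatorial.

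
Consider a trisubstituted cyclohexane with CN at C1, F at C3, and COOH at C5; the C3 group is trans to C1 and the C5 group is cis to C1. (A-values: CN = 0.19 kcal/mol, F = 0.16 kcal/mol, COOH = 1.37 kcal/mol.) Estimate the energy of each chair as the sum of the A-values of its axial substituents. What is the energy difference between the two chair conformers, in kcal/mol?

Chair I (cyano axial, fluoro equatorial, carboxyl axial): E = 1.56 kcal/mol.
Chair II (cyano equatorial, fluoro axial, carboxyl equatorial): E = 0.16 kcal/mol.
ΔE = 1.56 − 0.16 = 1.40 kcal/mol; chair II is more stable.

1.40 kcal/mol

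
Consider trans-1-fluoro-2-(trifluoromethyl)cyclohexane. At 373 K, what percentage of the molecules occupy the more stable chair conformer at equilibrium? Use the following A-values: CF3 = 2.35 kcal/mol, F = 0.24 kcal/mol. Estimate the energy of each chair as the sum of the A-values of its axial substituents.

97.1%

C1 and C2 have opposite parity, so for the trans isomer the two substituents are e,e in one chair and a,a in the other.
Chair I (trifluoromethyl axial, fluoro axial): E = 2.59 kcal/mol; chair II (trifluoromethyl equatorial, fluoro equatorial): E = 0.00 kcal/mol.
ΔG = 2.59 kcal/mol between the two chairs.
K = exp(ΔG/RT) with R = 1.987×10⁻³ kcal mol⁻¹ K⁻¹ and T = 373 K gives K ≈ 32.9.
Fraction in the lower-energy chair = K/(K+1) = 97.1%.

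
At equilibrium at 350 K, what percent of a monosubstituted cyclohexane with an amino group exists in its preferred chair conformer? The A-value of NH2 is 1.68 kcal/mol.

91.8%

One chair has the amino group axial (E = 1.68 kcal/mol) and the other has it equatorial (E = 0).
ΔG = 1.68 kcal/mol between the two chairs.
K = exp(ΔG/RT) with R = 1.987×10⁻³ kcal mol⁻¹ K⁻¹ and T = 350 K gives K ≈ 11.2.
Fraction in the lower-energy chair = K/(K+1) = 91.8%.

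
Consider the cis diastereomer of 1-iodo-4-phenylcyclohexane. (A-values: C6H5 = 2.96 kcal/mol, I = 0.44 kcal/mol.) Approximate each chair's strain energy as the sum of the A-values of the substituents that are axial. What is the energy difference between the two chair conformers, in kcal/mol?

C1 and C4 have opposite parity, so for the cis isomer the two substituents are one axial and one equatorial in each chair.
Chair I (phenyl axial, iodo equatorial): E = 2.96 kcal/mol.
Chair II (phenyl equatorial, iodo axial): E = 0.44 kcal/mol.
ΔE = 2.96 − 0.44 = 2.52 kcal/mol; chair II is more stable.

2.52 kcal/mol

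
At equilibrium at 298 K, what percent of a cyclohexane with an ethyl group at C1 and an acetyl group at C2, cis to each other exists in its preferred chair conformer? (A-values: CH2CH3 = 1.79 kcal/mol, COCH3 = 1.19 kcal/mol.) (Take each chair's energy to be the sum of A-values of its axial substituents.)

73.4%

C1 and C2 have opposite parity, so for the cis isomer the two substituents are one axial and one equatorial in each chair.
Chair I (ethyl axial, acetyl equatorial): E = 1.79 kcal/mol; chair II (ethyl equatorial, acetyl axial): E = 1.19 kcal/mol.
ΔG = 0.60 kcal/mol between the two chairs.
K = exp(ΔG/RT) with R = 1.987×10⁻³ kcal mol⁻¹ K⁻¹ and T = 298 K gives K ≈ 2.75.
Fraction in the lower-energy chair = K/(K+1) = 73.4%.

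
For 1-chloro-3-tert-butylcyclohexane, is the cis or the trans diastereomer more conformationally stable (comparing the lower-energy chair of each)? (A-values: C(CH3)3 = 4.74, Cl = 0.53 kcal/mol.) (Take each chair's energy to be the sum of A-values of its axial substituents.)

cis

At 1,3 positions (parity same): cis → (e,e or a,a); trans → (a,e or e,a).
Best chair for cis: E = 0.00 kcal/mol; best chair for trans: E = 0.53 kcal/mol.
The cis isomer is lower by 0.53 kcal/mol.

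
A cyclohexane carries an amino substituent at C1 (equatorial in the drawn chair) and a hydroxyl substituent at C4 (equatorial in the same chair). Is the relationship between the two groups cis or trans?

trans

C1 and C4 have opposite parity, so their axial bonds point in opposite directions.
With opposite-parity carbons, two substituents on the same face are one axial and one equatorial; opposite faces give both axial or both equatorial.
Here the groups are equatorial/equatorial → opposite face → trans.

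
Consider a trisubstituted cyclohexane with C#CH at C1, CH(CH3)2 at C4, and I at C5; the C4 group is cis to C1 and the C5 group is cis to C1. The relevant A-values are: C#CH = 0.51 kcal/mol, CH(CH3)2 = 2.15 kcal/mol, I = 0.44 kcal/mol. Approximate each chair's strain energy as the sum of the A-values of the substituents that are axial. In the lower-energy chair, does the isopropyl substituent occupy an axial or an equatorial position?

Chair I (ethynyl axial, isopropyl equatorial, iodo axial): E = 0.95 kcal/mol.
Chair II (ethynyl equatorial, isopropyl axial, iodo equatorial): E = 2.15 kcal/mol.
Chair I is the more stable (lower-energy) conformer, and in that chair the isopropyl group is equatorial.

equatorial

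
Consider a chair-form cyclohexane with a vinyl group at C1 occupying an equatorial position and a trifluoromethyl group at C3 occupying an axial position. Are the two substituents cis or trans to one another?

trans

C1 and C3 have the same parity, so their axial bonds point in the same direction.
With same-parity carbons, two substituents on the same face are both axial or both equatorial; opposite faces give one of each.
Here the groups are equatorial/axial → opposite face → trans.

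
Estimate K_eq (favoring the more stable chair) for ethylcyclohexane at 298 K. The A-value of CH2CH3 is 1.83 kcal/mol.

One chair has the ethyl group axial (E = 1.83 kcal/mol) and the other has it equatorial (E = 0).
ΔG = 1.83 kcal/mol between the two chairs.
K = exp(ΔG/RT) with R = 1.987×10⁻³ kcal mol⁻¹ K⁻¹ and T = 298 K gives K ≈ 22.

K ≈ 22.0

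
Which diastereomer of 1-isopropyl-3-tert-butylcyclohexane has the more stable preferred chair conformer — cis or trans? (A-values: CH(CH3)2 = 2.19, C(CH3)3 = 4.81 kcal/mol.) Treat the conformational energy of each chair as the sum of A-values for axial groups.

cis

At 1,3 positions (parity same): cis → (e,e or a,a); trans → (a,e or e,a).
Best chair for cis: E = 0.00 kcal/mol; best chair for trans: E = 2.19 kcal/mol.
The cis isomer is lower by 2.19 kcal/mol.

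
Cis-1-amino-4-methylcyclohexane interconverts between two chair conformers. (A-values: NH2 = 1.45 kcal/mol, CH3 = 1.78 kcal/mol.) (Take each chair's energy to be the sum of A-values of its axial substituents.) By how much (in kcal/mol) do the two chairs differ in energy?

0.33 kcal/mol

C1 and C4 have opposite parity, so for the cis isomer the two substituents are one axial and one equatorial in each chair.
Chair I (amino axial, methyl equatorial): E = 1.45 kcal/mol.
Chair II (amino equatorial, methyl axial): E = 1.78 kcal/mol.
ΔE = 1.78 − 1.45 = 0.33 kcal/mol; chair I is more stable.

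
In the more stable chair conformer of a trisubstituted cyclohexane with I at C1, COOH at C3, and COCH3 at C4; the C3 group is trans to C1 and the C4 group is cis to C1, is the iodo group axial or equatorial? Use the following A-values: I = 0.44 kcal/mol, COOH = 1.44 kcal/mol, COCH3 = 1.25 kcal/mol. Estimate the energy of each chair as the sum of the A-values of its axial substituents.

Chair I (iodo axial, carboxyl equatorial, acetyl equatorial): E = 0.44 kcal/mol.
Chair II (iodo equatorial, carboxyl axial, acetyl axial): E = 2.69 kcal/mol.
Chair I is the more stable (lower-energy) conformer, and in that chair the iodo group is axial.

axial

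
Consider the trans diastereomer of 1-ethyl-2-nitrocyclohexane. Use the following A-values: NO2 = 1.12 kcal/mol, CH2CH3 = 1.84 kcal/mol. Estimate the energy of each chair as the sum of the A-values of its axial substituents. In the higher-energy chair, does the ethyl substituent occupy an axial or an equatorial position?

C1 and C2 have opposite parity, so for the trans isomer the two substituents are e,e in one chair and a,a in the other.
Chair I (nitro axial, ethyl axial): E = 2.96 kcal/mol.
Chair II (nitro equatorial, ethyl equatorial): E = 0.00 kcal/mol.
Chair I is the less stable (higher-energy) conformer, and in that chair the ethyl group is axial.

axial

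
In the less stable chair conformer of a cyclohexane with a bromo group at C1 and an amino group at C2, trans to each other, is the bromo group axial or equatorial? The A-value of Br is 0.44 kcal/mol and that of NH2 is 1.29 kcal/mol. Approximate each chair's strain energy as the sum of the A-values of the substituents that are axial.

axial

C1 and C2 have opposite parity, so for the trans isomer the two substituents are e,e in one chair and a,a in the other.
Chair I (bromo axial, amino axial): E = 1.73 kcal/mol.
Chair II (bromo equatorial, amino equatorial): E = 0.00 kcal/mol.
Chair I is the less stable (higher-energy) conformer, and in that chair the bromo group is axial.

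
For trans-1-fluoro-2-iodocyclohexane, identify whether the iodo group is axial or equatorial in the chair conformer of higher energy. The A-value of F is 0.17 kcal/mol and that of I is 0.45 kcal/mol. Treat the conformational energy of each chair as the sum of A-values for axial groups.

C1 and C2 have opposite parity, so for the trans isomer the two substituents are e,e in one chair and a,a in the other.
Chair I (fluoro axial, iodo axial): E = 0.62 kcal/mol.
Chair II (fluoro equatorial, iodo equatorial): E = 0.00 kcal/mol.
Chair I is the less stable (higher-energy) conformer, and in that chair the iodo group is axial.

axial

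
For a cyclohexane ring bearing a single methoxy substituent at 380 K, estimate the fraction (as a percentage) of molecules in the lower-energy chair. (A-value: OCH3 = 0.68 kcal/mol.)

One chair has the methoxy group axial (E = 0.68 kcal/mol) and the other has it equatorial (E = 0).
ΔG = 0.68 kcal/mol between the two chairs.
K = exp(ΔG/RT) with R = 1.987×10⁻³ kcal mol⁻¹ K⁻¹ and T = 380 K gives K ≈ 2.46.
Fraction in the lower-energy chair = K/(K+1) = 71.1%.

71.1%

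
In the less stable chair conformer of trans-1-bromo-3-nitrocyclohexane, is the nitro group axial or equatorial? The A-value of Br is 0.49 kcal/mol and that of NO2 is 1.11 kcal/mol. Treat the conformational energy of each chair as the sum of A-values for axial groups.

axial

C1 and C3 have the same parity, so for the trans isomer the two substituents are one axial and one equatorial in each chair.
Chair I (bromo axial, nitro equatorial): E = 0.49 kcal/mol.
Chair II (bromo equatorial, nitro axial): E = 1.11 kcal/mol.
Chair II is the less stable (higher-energy) conformer, and in that chair the nitro group is axial.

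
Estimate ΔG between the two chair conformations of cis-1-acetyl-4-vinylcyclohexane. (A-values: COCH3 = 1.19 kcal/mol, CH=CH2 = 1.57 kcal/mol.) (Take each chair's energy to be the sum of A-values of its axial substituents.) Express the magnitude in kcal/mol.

C1 and C4 have opposite parity, so for the cis isomer the two substituents are one axial and one equatorial in each chair.
Chair I (acetyl axial, vinyl equatorial): E = 1.19 kcal/mol.
Chair II (acetyl equatorial, vinyl axial): E = 1.57 kcal/mol.
ΔE = 1.57 − 1.19 = 0.38 kcal/mol; chair I is more stable.

0.38 kcal/mol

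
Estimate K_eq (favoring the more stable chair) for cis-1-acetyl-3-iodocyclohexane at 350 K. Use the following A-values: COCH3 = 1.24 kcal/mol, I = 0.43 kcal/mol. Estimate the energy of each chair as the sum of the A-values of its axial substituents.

K ≈ 11.0

C1 and C3 have the same parity, so for the cis isomer the two substituents are e,e in one chair and a,a in the other.
Chair I (acetyl axial, iodo axial): E = 1.67 kcal/mol; chair II (acetyl equatorial, iodo equatorial): E = 0.00 kcal/mol.
ΔG = 1.67 kcal/mol between the two chairs.
K = exp(ΔG/RT) with R = 1.987×10⁻³ kcal mol⁻¹ K⁻¹ and T = 350 K gives K ≈ 11.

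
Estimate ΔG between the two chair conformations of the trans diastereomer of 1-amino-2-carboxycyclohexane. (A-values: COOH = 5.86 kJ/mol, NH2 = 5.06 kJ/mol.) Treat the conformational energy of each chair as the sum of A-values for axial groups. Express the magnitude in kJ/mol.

10.92 kJ/mol

C1 and C2 have opposite parity, so for the trans isomer the two substituents are e,e in one chair and a,a in the other.
Chair I (carboxyl axial, amino axial): E = 10.92 kJ/mol.
Chair II (carboxyl equatorial, amino equatorial): E = 0.00 kJ/mol.
ΔE = 10.92 − 0.00 = 10.92 kJ/mol; chair II is more stable.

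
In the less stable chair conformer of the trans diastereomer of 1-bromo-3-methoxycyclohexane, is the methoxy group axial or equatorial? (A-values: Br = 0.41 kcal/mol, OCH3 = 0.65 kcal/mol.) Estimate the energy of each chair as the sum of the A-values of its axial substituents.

axial

C1 and C3 have the same parity, so for the trans isomer the two substituents are one axial and one equatorial in each chair.
Chair I (bromo axial, methoxy equatorial): E = 0.41 kcal/mol.
Chair II (bromo equatorial, methoxy axial): E = 0.65 kcal/mol.
Chair II is the less stable (higher-energy) conformer, and in that chair the methoxy group is axial.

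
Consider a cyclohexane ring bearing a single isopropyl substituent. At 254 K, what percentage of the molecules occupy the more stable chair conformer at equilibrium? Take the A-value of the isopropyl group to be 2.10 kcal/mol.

98.5%

One chair has the isopropyl group axial (E = 2.10 kcal/mol) and the other has it equatorial (E = 0).
ΔG = 2.10 kcal/mol between the two chairs.
K = exp(ΔG/RT) with R = 1.987×10⁻³ kcal mol⁻¹ K⁻¹ and T = 254 K gives K ≈ 64.1.
Fraction in the lower-energy chair = K/(K+1) = 98.5%.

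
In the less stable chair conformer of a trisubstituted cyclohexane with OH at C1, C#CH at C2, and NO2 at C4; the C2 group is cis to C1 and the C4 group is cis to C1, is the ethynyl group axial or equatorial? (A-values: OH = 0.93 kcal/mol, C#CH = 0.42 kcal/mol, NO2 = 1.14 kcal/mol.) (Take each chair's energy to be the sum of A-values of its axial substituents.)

axial

Chair I (hydroxyl axial, ethynyl equatorial, nitro equatorial): E = 0.93 kcal/mol.
Chair II (hydroxyl equatorial, ethynyl axial, nitro axial): E = 1.56 kcal/mol.
Chair II is the less stable (higher-energy) conformer, and in that chair the ethynyl group is axial.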